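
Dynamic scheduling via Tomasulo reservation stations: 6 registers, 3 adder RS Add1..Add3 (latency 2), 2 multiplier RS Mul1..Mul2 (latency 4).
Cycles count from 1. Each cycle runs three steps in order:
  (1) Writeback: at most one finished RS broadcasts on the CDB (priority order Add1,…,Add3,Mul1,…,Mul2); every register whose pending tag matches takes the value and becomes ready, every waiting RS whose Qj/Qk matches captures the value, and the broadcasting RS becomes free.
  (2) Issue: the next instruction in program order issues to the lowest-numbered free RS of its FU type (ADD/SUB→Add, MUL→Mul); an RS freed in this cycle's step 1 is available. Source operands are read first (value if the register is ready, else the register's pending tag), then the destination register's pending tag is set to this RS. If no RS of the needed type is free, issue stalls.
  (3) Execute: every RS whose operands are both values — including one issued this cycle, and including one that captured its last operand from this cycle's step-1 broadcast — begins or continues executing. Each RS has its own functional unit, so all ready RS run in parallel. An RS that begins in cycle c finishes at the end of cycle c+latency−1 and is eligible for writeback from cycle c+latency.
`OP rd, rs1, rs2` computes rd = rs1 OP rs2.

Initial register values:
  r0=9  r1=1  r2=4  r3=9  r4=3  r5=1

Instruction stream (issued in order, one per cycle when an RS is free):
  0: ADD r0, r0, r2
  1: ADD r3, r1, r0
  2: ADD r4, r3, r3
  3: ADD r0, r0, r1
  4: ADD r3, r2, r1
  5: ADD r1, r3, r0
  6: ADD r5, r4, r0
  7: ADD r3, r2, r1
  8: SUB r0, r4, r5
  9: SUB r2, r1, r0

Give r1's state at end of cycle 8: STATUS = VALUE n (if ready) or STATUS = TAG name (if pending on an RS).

c1: issue ADD r0<-Add1 | r0:Add1,r1:1,r2:4,r3:9,r4:3,r5:1
c2: issue ADD r3<-Add2 | r0:Add1,r1:1,r2:4,r3:Add2,r4:3,r5:1
c3: CDB Add1=13; issue ADD r4<-Add1 | r0:13,r1:1,r2:4,r3:Add2,r4:Add1,r5:1
c4: issue ADD r0<-Add3 | r0:Add3,r1:1,r2:4,r3:Add2,r4:Add1,r5:1
c5: CDB Add2=14; issue ADD r3<-Add2 | r0:Add3,r1:1,r2:4,r3:Add2,r4:Add1,r5:1
c6: CDB Add3=14; issue ADD r1<-Add3 | r0:14,r1:Add3,r2:4,r3:Add2,r4:Add1,r5:1
c7: CDB Add1=28; issue ADD r5<-Add1 | r0:14,r1:Add3,r2:4,r3:Add2,r4:28,r5:Add1
c8: CDB Add2=5; issue ADD r3<-Add2 | r0:14,r1:Add3,r2:4,r3:Add2,r4:28,r5:Add1

STATUS = TAG Add3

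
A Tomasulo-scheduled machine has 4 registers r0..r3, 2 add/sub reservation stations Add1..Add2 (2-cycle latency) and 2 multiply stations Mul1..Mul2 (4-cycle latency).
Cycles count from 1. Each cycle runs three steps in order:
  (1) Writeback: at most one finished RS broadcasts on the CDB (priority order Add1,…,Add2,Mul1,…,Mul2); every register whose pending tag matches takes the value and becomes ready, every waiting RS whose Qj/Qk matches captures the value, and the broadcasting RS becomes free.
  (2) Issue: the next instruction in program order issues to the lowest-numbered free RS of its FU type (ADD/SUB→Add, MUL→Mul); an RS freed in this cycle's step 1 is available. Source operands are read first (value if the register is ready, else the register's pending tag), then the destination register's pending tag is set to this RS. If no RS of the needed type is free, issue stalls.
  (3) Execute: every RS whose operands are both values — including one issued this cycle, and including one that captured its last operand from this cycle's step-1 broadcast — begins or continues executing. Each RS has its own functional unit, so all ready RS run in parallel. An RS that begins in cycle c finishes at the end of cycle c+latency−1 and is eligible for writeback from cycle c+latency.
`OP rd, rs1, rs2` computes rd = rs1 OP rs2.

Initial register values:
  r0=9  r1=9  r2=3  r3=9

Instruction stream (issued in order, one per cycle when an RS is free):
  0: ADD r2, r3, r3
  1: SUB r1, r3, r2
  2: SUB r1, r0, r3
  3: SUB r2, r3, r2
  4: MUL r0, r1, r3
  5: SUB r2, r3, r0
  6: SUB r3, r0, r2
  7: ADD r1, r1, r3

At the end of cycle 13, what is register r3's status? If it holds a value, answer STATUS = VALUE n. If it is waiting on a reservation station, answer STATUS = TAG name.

c1: issue ADD r2<-Add1 | r0:9,r1:9,r2:Add1,r3:9
c2: issue SUB r1<-Add2 | r0:9,r1:Add2,r2:Add1,r3:9
c3: CDB Add1=18; issue SUB r1<-Add1 | r0:9,r1:Add1,r2:18,r3:9
c4: stall | r0:9,r1:Add1,r2:18,r3:9
c5: CDB Add1=0; issue SUB r2<-Add1 | r0:9,r1:0,r2:Add1,r3:9
c6: CDB Add2=-9; issue MUL r0<-Mul1 | r0:Mul1,r1:0,r2:Add1,r3:9
c7: CDB Add1=-9; issue SUB r2<-Add1 | r0:Mul1,r1:0,r2:Add1,r3:9
c8: issue SUB r3<-Add2 | r0:Mul1,r1:0,r2:Add1,r3:Add2
c9: stall | r0:Mul1,r1:0,r2:Add1,r3:Add2
c10: CDB Mul1=0; stall | r0:0,r1:0,r2:Add1,r3:Add2
c11: stall | r0:0,r1:0,r2:Add1,r3:Add2
c12: CDB Add1=9; issue ADD r1<-Add1 | r0:0,r1:Add1,r2:9,r3:Add2
c13: - | r0:0,r1:Add1,r2:9,r3:Add2

STATUS = TAG Add2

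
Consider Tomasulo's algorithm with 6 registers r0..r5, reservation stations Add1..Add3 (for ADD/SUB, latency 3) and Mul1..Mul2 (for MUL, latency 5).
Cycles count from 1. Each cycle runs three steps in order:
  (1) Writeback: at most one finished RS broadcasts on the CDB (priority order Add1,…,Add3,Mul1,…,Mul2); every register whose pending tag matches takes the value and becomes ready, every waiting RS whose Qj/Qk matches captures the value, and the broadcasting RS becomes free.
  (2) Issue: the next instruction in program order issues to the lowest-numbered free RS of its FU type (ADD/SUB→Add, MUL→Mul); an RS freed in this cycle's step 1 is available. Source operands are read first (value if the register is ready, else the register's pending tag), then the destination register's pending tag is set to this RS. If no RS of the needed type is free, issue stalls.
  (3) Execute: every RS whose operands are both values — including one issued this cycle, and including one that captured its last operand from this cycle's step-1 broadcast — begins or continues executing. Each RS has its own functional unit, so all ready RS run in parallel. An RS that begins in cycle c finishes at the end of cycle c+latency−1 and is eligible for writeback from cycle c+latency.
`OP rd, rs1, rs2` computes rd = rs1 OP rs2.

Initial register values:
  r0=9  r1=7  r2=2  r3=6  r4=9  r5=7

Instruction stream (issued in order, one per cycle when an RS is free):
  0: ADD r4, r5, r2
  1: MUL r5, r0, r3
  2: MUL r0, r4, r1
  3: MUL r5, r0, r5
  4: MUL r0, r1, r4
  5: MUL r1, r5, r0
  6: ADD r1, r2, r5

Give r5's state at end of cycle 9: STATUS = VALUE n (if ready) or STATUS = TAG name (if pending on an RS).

c1: issue ADD r4<-Add1 | r0:9,r1:7,r2:2,r3:6,r4:Add1,r5:7
c2: issue MUL r5<-Mul1 | r0:9,r1:7,r2:2,r3:6,r4:Add1,r5:Mul1
c3: issue MUL r0<-Mul2 | r0:Mul2,r1:7,r2:2,r3:6,r4:Add1,r5:Mul1
c4: CDB Add1=9; stall | r0:Mul2,r1:7,r2:2,r3:6,r4:9,r5:Mul1
c5: stall | r0:Mul2,r1:7,r2:2,r3:6,r4:9,r5:Mul1
c6: stall | r0:Mul2,r1:7,r2:2,r3:6,r4:9,r5:Mul1
c7: CDB Mul1=54; issue MUL r5<-Mul1 | r0:Mul2,r1:7,r2:2,r3:6,r4:9,r5:Mul1
c8: stall | r0:Mul2,r1:7,r2:2,r3:6,r4:9,r5:Mul1
c9: CDB Mul2=63; issue MUL r0<-Mul2 | r0:Mul2,r1:7,r2:2,r3:6,r4:9,r5:Mul1

STATUS = TAG Mul1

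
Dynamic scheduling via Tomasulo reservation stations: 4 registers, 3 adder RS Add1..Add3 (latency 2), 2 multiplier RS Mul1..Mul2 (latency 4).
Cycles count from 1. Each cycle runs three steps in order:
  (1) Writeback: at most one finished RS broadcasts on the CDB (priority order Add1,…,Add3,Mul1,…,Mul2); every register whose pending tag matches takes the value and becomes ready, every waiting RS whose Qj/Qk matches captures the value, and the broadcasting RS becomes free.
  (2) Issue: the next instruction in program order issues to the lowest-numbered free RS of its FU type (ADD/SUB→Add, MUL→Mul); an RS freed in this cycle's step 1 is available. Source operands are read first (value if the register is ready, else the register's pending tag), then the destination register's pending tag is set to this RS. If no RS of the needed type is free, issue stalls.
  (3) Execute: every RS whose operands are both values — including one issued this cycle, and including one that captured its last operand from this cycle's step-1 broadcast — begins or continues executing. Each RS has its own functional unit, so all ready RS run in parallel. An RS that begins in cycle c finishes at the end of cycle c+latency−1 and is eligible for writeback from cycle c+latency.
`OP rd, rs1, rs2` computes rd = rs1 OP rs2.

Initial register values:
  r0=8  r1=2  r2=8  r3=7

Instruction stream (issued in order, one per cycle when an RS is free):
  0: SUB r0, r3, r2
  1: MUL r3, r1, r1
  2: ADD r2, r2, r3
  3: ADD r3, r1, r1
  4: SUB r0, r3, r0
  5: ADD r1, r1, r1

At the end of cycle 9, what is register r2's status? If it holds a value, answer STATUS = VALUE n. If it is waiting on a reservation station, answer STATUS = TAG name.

STATUS = VALUE 12

c1: issue SUB r0<-Add1 | r0:Add1,r1:2,r2:8,r3:7
c2: issue MUL r3<-Mul1 | r0:Add1,r1:2,r2:8,r3:Mul1
c3: CDB Add1=-1; issue ADD r2<-Add1 | r0:-1,r1:2,r2:Add1,r3:Mul1
c4: issue ADD r3<-Add2 | r0:-1,r1:2,r2:Add1,r3:Add2
c5: issue SUB r0<-Add3 | r0:Add3,r1:2,r2:Add1,r3:Add2
c6: CDB Add2=4; issue ADD r1<-Add2 | r0:Add3,r1:Add2,r2:Add1,r3:4
c7: CDB Mul1=4 | r0:Add3,r1:Add2,r2:Add1,r3:4
c8: CDB Add2=4 | r0:Add3,r1:4,r2:Add1,r3:4
c9: CDB Add1=12 | r0:Add3,r1:4,r2:12,r3:4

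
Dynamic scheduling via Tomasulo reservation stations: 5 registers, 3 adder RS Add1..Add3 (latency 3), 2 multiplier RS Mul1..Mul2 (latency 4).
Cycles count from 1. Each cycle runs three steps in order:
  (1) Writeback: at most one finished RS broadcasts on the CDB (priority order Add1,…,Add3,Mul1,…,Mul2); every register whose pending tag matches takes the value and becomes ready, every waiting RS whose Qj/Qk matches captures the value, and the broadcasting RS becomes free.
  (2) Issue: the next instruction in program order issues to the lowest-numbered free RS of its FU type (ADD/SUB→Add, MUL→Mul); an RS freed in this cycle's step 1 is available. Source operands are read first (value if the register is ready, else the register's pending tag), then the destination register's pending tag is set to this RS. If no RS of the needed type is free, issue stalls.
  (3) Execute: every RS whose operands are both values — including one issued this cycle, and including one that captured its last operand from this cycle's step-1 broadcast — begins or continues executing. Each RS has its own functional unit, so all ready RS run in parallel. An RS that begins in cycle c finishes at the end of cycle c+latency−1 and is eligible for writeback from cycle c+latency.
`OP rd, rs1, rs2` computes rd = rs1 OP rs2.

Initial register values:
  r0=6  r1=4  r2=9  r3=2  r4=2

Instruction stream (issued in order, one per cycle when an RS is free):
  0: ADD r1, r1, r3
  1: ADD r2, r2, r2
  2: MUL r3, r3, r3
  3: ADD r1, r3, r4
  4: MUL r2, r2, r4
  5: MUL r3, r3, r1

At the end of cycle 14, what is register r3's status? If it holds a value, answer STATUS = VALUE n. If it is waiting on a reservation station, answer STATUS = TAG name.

cycle 1: issue ADD r1<-Add1 // r0:6,r1:Add1,r2:9,r3:2,r4:2
cycle 2: issue ADD r2<-Add2 // r0:6,r1:Add1,r2:Add2,r3:2,r4:2
cycle 3: issue MUL r3<-Mul1 // r0:6,r1:Add1,r2:Add2,r3:Mul1,r4:2
cycle 4: CDB Add1=6; issue ADD r1<-Add1 // r0:6,r1:Add1,r2:Add2,r3:Mul1,r4:2
cycle 5: CDB Add2=18; issue MUL r2<-Mul2 // r0:6,r1:Add1,r2:Mul2,r3:Mul1,r4:2
cycle 6: stall // r0:6,r1:Add1,r2:Mul2,r3:Mul1,r4:2
cycle 7: CDB Mul1=4; issue MUL r3<-Mul1 // r0:6,r1:Add1,r2:Mul2,r3:Mul1,r4:2
cycle 8: - // r0:6,r1:Add1,r2:Mul2,r3:Mul1,r4:2
cycle 9: CDB Mul2=36 // r0:6,r1:Add1,r2:36,r3:Mul1,r4:2
cycle 10: CDB Add1=6 // r0:6,r1:6,r2:36,r3:Mul1,r4:2
cycle 11: - // r0:6,r1:6,r2:36,r3:Mul1,r4:2
cycle 12: - // r0:6,r1:6,r2:36,r3:Mul1,r4:2
cycle 13: - // r0:6,r1:6,r2:36,r3:Mul1,r4:2
cycle 14: CDB Mul1=24 // r0:6,r1:6,r2:36,r3:24,r4:2

STATUS = VALUE 24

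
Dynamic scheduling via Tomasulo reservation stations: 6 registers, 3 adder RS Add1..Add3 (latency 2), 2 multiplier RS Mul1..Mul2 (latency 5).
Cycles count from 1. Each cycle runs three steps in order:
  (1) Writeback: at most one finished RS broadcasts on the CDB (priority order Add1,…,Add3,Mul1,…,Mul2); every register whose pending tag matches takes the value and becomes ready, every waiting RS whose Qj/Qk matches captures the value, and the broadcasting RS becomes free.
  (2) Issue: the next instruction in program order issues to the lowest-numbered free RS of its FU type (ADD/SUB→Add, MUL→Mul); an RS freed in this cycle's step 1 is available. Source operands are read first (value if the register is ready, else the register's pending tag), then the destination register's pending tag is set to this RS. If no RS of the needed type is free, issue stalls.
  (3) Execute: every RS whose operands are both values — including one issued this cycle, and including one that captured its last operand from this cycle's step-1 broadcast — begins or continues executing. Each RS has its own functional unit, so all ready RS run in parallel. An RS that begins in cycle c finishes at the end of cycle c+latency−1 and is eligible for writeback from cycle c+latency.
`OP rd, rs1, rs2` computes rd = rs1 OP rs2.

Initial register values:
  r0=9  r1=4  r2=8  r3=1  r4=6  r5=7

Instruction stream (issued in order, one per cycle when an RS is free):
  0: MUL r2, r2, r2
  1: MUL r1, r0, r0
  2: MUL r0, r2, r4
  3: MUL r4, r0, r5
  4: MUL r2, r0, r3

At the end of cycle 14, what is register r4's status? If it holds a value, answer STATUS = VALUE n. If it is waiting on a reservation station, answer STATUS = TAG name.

cycle 1: issue MUL r2<-Mul1 // r0:9,r1:4,r2:Mul1,r3:1,r4:6,r5:7
cycle 2: issue MUL r1<-Mul2 // r0:9,r1:Mul2,r2:Mul1,r3:1,r4:6,r5:7
cycle 3: stall // r0:9,r1:Mul2,r2:Mul1,r3:1,r4:6,r5:7
cycle 4: stall // r0:9,r1:Mul2,r2:Mul1,r3:1,r4:6,r5:7
cycle 5: stall // r0:9,r1:Mul2,r2:Mul1,r3:1,r4:6,r5:7
cycle 6: CDB Mul1=64; issue MUL r0<-Mul1 // r0:Mul1,r1:Mul2,r2:64,r3:1,r4:6,r5:7
cycle 7: CDB Mul2=81; issue MUL r4<-Mul2 // r0:Mul1,r1:81,r2:64,r3:1,r4:Mul2,r5:7
cycle 8: stall // r0:Mul1,r1:81,r2:64,r3:1,r4:Mul2,r5:7
cycle 9: stall // r0:Mul1,r1:81,r2:64,r3:1,r4:Mul2,r5:7
cycle 10: stall // r0:Mul1,r1:81,r2:64,r3:1,r4:Mul2,r5:7
cycle 11: CDB Mul1=384; issue MUL r2<-Mul1 // r0:384,r1:81,r2:Mul1,r3:1,r4:Mul2,r5:7
cycle 12: - // r0:384,r1:81,r2:Mul1,r3:1,r4:Mul2,r5:7
cycle 13: - // r0:384,r1:81,r2:Mul1,r3:1,r4:Mul2,r5:7
cycle 14: - // r0:384,r1:81,r2:Mul1,r3:1,r4:Mul2,r5:7

STATUS = TAG Mul2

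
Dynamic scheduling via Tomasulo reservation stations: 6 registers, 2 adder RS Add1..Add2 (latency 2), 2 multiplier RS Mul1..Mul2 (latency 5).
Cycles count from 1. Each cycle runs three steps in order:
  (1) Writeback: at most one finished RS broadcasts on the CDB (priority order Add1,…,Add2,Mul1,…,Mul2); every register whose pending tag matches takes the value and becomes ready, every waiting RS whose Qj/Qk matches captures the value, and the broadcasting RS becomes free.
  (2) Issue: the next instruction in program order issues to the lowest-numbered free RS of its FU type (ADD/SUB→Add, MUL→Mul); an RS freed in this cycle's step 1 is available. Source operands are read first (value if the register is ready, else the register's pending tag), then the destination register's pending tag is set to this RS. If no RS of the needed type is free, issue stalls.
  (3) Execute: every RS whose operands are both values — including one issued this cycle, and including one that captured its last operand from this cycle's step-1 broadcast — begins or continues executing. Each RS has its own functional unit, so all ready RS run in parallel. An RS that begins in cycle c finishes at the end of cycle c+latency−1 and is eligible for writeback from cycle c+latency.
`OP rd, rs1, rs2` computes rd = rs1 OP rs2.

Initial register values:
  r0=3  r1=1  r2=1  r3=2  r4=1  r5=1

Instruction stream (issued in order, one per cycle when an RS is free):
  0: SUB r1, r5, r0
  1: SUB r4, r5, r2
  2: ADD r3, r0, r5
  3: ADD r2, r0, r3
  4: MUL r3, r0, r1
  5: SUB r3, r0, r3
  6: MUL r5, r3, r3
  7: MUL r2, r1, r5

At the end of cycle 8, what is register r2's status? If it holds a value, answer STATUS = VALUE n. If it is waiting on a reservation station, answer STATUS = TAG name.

STATUS = VALUE 7

c1: issue SUB r1<-Add1 | r0:3,r1:Add1,r2:1,r3:2,r4:1,r5:1
c2: issue SUB r4<-Add2 | r0:3,r1:Add1,r2:1,r3:2,r4:Add2,r5:1
c3: CDB Add1=-2; issue ADD r3<-Add1 | r0:3,r1:-2,r2:1,r3:Add1,r4:Add2,r5:1
c4: CDB Add2=0; issue ADD r2<-Add2 | r0:3,r1:-2,r2:Add2,r3:Add1,r4:0,r5:1
c5: CDB Add1=4; issue MUL r3<-Mul1 | r0:3,r1:-2,r2:Add2,r3:Mul1,r4:0,r5:1
c6: issue SUB r3<-Add1 | r0:3,r1:-2,r2:Add2,r3:Add1,r4:0,r5:1
c7: CDB Add2=7; issue MUL r5<-Mul2 | r0:3,r1:-2,r2:7,r3:Add1,r4:0,r5:Mul2
c8: stall | r0:3,r1:-2,r2:7,r3:Add1,r4:0,r5:Mul2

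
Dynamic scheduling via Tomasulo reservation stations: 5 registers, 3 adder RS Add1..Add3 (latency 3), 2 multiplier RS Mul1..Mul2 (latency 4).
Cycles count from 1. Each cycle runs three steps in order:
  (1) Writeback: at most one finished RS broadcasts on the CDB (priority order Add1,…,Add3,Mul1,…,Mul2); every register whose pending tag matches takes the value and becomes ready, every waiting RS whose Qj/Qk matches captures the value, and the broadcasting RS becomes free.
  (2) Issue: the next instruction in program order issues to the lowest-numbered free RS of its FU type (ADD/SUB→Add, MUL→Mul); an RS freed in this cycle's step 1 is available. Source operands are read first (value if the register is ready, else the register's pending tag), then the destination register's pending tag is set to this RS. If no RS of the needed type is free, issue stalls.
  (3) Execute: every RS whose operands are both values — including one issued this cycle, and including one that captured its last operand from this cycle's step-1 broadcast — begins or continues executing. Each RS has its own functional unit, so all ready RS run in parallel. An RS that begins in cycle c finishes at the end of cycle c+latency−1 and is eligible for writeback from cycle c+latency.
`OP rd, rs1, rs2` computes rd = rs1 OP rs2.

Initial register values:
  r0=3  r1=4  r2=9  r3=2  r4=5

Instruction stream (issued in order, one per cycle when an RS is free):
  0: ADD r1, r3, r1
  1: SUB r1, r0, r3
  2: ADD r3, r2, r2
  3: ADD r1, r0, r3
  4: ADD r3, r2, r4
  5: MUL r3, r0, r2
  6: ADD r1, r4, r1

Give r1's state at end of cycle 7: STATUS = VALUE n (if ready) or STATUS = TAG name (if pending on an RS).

STATUS = TAG Add3

  c1: issue ADD r1<-Add1  regs: r0:3,r1:Add1,r2:9,r3:2,r4:5
  c2: issue SUB r1<-Add2  regs: r0:3,r1:Add2,r2:9,r3:2,r4:5
  c3: issue ADD r3<-Add3  regs: r0:3,r1:Add2,r2:9,r3:Add3,r4:5
  c4: CDB Add1=6; issue ADD r1<-Add1  regs: r0:3,r1:Add1,r2:9,r3:Add3,r4:5
  c5: CDB Add2=1; issue ADD r3<-Add2  regs: r0:3,r1:Add1,r2:9,r3:Add2,r4:5
  c6: CDB Add3=18; issue MUL r3<-Mul1  regs: r0:3,r1:Add1,r2:9,r3:Mul1,r4:5
  c7: issue ADD r1<-Add3  regs: r0:3,r1:Add3,r2:9,r3:Mul1,r4:5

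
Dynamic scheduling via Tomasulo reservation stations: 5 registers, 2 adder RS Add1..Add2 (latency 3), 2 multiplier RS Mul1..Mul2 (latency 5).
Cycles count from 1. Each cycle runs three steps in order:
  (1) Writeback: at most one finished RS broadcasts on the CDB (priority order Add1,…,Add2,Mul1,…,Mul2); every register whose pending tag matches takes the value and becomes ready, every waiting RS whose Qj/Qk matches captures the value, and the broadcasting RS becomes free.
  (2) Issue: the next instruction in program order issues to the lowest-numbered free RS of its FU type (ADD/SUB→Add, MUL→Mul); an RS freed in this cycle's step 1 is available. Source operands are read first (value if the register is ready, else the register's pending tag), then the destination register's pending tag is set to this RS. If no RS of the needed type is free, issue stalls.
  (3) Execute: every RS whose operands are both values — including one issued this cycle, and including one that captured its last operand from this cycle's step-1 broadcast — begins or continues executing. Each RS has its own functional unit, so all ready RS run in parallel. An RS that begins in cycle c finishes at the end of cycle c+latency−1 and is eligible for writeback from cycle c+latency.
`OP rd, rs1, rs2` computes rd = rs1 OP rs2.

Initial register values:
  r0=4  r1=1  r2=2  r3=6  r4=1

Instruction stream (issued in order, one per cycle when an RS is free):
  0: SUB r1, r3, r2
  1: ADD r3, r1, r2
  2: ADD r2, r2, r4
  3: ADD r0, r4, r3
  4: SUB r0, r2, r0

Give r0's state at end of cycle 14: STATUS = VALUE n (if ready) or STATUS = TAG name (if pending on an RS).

STATUS = VALUE -4

cycle 1: issue SUB r1<-Add1 // r0:4,r1:Add1,r2:2,r3:6,r4:1
cycle 2: issue ADD r3<-Add2 // r0:4,r1:Add1,r2:2,r3:Add2,r4:1
cycle 3: stall // r0:4,r1:Add1,r2:2,r3:Add2,r4:1
cycle 4: CDB Add1=4; issue ADD r2<-Add1 // r0:4,r1:4,r2:Add1,r3:Add2,r4:1
cycle 5: stall // r0:4,r1:4,r2:Add1,r3:Add2,r4:1
cycle 6: stall // r0:4,r1:4,r2:Add1,r3:Add2,r4:1
cycle 7: CDB Add1=3; issue ADD r0<-Add1 // r0:Add1,r1:4,r2:3,r3:Add2,r4:1
cycle 8: CDB Add2=6; issue SUB r0<-Add2 // r0:Add2,r1:4,r2:3,r3:6,r4:1
cycle 9: - // r0:Add2,r1:4,r2:3,r3:6,r4:1
cycle 10: - // r0:Add2,r1:4,r2:3,r3:6,r4:1
cycle 11: CDB Add1=7 // r0:Add2,r1:4,r2:3,r3:6,r4:1
cycle 12: - // r0:Add2,r1:4,r2:3,r3:6,r4:1
cycle 13: - // r0:Add2,r1:4,r2:3,r3:6,r4:1
cycle 14: CDB Add2=-4 // r0:-4,r1:4,r2:3,r3:6,r4:1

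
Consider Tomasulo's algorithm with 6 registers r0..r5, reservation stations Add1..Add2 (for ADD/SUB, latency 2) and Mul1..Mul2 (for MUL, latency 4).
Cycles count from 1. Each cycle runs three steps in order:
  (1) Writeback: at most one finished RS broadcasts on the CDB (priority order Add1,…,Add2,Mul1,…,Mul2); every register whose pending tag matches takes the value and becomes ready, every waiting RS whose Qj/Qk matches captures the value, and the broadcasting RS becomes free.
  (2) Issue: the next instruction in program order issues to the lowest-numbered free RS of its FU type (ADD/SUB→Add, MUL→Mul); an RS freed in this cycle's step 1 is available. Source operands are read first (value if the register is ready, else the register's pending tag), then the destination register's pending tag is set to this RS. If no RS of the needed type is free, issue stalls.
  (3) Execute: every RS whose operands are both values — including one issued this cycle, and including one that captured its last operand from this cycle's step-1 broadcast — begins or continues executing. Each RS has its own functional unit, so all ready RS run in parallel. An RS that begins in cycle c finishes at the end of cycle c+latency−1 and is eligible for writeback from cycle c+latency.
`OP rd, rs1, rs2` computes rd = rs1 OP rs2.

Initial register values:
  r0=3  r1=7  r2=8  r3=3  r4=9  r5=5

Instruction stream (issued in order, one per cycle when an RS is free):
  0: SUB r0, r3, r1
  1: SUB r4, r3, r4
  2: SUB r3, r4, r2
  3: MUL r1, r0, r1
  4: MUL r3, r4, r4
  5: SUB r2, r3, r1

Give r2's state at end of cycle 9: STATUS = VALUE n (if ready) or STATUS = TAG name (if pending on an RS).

STATUS = TAG Add1

c1: issue SUB r0<-Add1 | r0:Add1,r1:7,r2:8,r3:3,r4:9,r5:5
c2: issue SUB r4<-Add2 | r0:Add1,r1:7,r2:8,r3:3,r4:Add2,r5:5
c3: CDB Add1=-4; issue SUB r3<-Add1 | r0:-4,r1:7,r2:8,r3:Add1,r4:Add2,r5:5
c4: CDB Add2=-6; issue MUL r1<-Mul1 | r0:-4,r1:Mul1,r2:8,r3:Add1,r4:-6,r5:5
c5: issue MUL r3<-Mul2 | r0:-4,r1:Mul1,r2:8,r3:Mul2,r4:-6,r5:5
c6: CDB Add1=-14; issue SUB r2<-Add1 | r0:-4,r1:Mul1,r2:Add1,r3:Mul2,r4:-6,r5:5
c7: - | r0:-4,r1:Mul1,r2:Add1,r3:Mul2,r4:-6,r5:5
c8: CDB Mul1=-28 | r0:-4,r1:-28,r2:Add1,r3:Mul2,r4:-6,r5:5
c9: CDB Mul2=36 | r0:-4,r1:-28,r2:Add1,r3:36,r4:-6,r5:5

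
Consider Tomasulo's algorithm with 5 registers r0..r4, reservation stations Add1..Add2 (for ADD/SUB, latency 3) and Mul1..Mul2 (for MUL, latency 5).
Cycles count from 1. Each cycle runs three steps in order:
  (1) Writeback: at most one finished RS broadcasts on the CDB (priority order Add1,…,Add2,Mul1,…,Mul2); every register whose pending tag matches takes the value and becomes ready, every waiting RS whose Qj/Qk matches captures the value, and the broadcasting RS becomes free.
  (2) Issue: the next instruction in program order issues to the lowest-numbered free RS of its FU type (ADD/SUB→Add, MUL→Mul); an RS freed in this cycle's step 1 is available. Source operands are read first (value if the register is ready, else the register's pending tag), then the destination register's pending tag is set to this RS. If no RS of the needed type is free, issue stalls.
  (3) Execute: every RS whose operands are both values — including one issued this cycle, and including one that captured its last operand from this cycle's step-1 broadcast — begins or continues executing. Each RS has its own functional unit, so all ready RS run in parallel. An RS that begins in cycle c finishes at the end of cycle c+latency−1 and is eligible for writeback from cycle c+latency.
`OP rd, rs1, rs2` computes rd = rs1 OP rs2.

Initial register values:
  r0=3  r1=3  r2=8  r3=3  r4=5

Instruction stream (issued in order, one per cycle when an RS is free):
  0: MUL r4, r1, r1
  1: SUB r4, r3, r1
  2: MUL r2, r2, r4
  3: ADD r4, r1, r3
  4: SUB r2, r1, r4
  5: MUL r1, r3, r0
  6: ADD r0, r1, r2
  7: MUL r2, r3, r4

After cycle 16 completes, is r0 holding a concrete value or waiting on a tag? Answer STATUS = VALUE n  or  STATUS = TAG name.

c1: issue MUL r4<-Mul1 | r0:3,r1:3,r2:8,r3:3,r4:Mul1
c2: issue SUB r4<-Add1 | r0:3,r1:3,r2:8,r3:3,r4:Add1
c3: issue MUL r2<-Mul2 | r0:3,r1:3,r2:Mul2,r3:3,r4:Add1
c4: issue ADD r4<-Add2 | r0:3,r1:3,r2:Mul2,r3:3,r4:Add2
c5: CDB Add1=0; issue SUB r2<-Add1 | r0:3,r1:3,r2:Add1,r3:3,r4:Add2
c6: CDB Mul1=9; issue MUL r1<-Mul1 | r0:3,r1:Mul1,r2:Add1,r3:3,r4:Add2
c7: CDB Add2=6; issue ADD r0<-Add2 | r0:Add2,r1:Mul1,r2:Add1,r3:3,r4:6
c8: stall | r0:Add2,r1:Mul1,r2:Add1,r3:3,r4:6
c9: stall | r0:Add2,r1:Mul1,r2:Add1,r3:3,r4:6
c10: CDB Add1=-3; stall | r0:Add2,r1:Mul1,r2:-3,r3:3,r4:6
c11: CDB Mul1=9; issue MUL r2<-Mul1 | r0:Add2,r1:9,r2:Mul1,r3:3,r4:6
c12: CDB Mul2=0 | r0:Add2,r1:9,r2:Mul1,r3:3,r4:6
c13: - | r0:Add2,r1:9,r2:Mul1,r3:3,r4:6
c14: CDB Add2=6 | r0:6,r1:9,r2:Mul1,r3:3,r4:6
c15: - | r0:6,r1:9,r2:Mul1,r3:3,r4:6
c16: CDB Mul1=18 | r0:6,r1:9,r2:18,r3:3,r4:6

STATUS = VALUE 6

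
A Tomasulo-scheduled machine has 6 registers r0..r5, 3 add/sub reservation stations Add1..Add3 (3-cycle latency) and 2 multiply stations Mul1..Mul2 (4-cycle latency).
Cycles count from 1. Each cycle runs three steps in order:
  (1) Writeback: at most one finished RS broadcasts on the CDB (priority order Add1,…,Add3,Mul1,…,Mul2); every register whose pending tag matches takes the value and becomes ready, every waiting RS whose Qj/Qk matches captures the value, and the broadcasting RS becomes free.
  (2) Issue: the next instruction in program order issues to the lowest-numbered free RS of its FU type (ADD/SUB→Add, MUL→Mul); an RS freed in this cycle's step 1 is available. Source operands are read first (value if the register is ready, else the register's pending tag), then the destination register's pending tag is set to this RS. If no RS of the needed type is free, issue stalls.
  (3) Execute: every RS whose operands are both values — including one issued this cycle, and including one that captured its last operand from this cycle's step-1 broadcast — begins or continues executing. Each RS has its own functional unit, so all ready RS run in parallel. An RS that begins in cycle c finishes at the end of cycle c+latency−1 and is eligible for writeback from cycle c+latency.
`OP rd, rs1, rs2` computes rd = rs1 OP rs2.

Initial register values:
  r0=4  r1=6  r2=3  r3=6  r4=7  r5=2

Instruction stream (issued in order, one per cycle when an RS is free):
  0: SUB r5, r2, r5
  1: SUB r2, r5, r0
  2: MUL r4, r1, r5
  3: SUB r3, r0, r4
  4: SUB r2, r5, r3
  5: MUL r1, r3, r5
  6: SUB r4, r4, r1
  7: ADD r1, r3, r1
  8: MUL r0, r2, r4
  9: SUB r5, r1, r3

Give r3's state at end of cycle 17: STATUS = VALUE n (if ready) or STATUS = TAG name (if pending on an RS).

STATUS = VALUE -2

c1: issue SUB r5<-Add1 | r0:4,r1:6,r2:3,r3:6,r4:7,r5:Add1
c2: issue SUB r2<-Add2 | r0:4,r1:6,r2:Add2,r3:6,r4:7,r5:Add1
c3: issue MUL r4<-Mul1 | r0:4,r1:6,r2:Add2,r3:6,r4:Mul1,r5:Add1
c4: CDB Add1=1; issue SUB r3<-Add1 | r0:4,r1:6,r2:Add2,r3:Add1,r4:Mul1,r5:1
c5: issue SUB r2<-Add3 | r0:4,r1:6,r2:Add3,r3:Add1,r4:Mul1,r5:1
c6: issue MUL r1<-Mul2 | r0:4,r1:Mul2,r2:Add3,r3:Add1,r4:Mul1,r5:1
c7: CDB Add2=-3; issue SUB r4<-Add2 | r0:4,r1:Mul2,r2:Add3,r3:Add1,r4:Add2,r5:1
c8: CDB Mul1=6; stall | r0:4,r1:Mul2,r2:Add3,r3:Add1,r4:Add2,r5:1
c9: stall | r0:4,r1:Mul2,r2:Add3,r3:Add1,r4:Add2,r5:1
c10: stall | r0:4,r1:Mul2,r2:Add3,r3:Add1,r4:Add2,r5:1
c11: CDB Add1=-2; issue ADD r1<-Add1 | r0:4,r1:Add1,r2:Add3,r3:-2,r4:Add2,r5:1
c12: issue MUL r0<-Mul1 | r0:Mul1,r1:Add1,r2:Add3,r3:-2,r4:Add2,r5:1
c13: stall | r0:Mul1,r1:Add1,r2:Add3,r3:-2,r4:Add2,r5:1
c14: CDB Add3=3; issue SUB r5<-Add3 | r0:Mul1,r1:Add1,r2:3,r3:-2,r4:Add2,r5:Add3
c15: CDB Mul2=-2 | r0:Mul1,r1:Add1,r2:3,r3:-2,r4:Add2,r5:Add3
c16: - | r0:Mul1,r1:Add1,r2:3,r3:-2,r4:Add2,r5:Add3
c17: - | r0:Mul1,r1:Add1,r2:3,r3:-2,r4:Add2,r5:Add3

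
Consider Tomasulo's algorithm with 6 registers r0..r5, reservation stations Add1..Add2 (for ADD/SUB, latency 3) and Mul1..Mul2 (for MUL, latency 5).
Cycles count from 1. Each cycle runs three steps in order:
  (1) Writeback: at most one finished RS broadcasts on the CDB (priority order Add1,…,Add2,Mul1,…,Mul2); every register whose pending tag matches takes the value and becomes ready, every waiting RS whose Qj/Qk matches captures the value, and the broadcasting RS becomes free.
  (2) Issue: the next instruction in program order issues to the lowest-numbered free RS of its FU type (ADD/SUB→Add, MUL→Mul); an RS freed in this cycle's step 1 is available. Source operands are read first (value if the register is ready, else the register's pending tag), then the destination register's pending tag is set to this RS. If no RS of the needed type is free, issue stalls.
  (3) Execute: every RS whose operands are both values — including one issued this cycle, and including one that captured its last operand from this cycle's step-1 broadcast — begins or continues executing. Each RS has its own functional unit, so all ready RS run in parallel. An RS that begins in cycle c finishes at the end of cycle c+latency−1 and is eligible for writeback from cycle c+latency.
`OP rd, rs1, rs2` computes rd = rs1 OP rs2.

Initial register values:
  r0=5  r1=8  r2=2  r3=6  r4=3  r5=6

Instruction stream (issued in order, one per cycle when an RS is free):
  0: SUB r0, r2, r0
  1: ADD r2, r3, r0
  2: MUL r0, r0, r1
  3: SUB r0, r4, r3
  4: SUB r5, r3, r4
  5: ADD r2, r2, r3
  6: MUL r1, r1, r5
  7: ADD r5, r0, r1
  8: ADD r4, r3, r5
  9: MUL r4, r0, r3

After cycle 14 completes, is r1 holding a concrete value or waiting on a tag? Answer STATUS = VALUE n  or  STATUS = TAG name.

STATUS = TAG Mul1

c1: issue SUB r0<-Add1 | r0:Add1,r1:8,r2:2,r3:6,r4:3,r5:6
c2: issue ADD r2<-Add2 | r0:Add1,r1:8,r2:Add2,r3:6,r4:3,r5:6
c3: issue MUL r0<-Mul1 | r0:Mul1,r1:8,r2:Add2,r3:6,r4:3,r5:6
c4: CDB Add1=-3; issue SUB r0<-Add1 | r0:Add1,r1:8,r2:Add2,r3:6,r4:3,r5:6
c5: stall | r0:Add1,r1:8,r2:Add2,r3:6,r4:3,r5:6
c6: stall | r0:Add1,r1:8,r2:Add2,r3:6,r4:3,r5:6
c7: CDB Add1=-3; issue SUB r5<-Add1 | r0:-3,r1:8,r2:Add2,r3:6,r4:3,r5:Add1
c8: CDB Add2=3; issue ADD r2<-Add2 | r0:-3,r1:8,r2:Add2,r3:6,r4:3,r5:Add1
c9: CDB Mul1=-24; issue MUL r1<-Mul1 | r0:-3,r1:Mul1,r2:Add2,r3:6,r4:3,r5:Add1
c10: CDB Add1=3; issue ADD r5<-Add1 | r0:-3,r1:Mul1,r2:Add2,r3:6,r4:3,r5:Add1
c11: CDB Add2=9; issue ADD r4<-Add2 | r0:-3,r1:Mul1,r2:9,r3:6,r4:Add2,r5:Add1
c12: issue MUL r4<-Mul2 | r0:-3,r1:Mul1,r2:9,r3:6,r4:Mul2,r5:Add1
c13: - | r0:-3,r1:Mul1,r2:9,r3:6,r4:Mul2,r5:Add1
c14: - | r0:-3,r1:Mul1,r2:9,r3:6,r4:Mul2,r5:Add1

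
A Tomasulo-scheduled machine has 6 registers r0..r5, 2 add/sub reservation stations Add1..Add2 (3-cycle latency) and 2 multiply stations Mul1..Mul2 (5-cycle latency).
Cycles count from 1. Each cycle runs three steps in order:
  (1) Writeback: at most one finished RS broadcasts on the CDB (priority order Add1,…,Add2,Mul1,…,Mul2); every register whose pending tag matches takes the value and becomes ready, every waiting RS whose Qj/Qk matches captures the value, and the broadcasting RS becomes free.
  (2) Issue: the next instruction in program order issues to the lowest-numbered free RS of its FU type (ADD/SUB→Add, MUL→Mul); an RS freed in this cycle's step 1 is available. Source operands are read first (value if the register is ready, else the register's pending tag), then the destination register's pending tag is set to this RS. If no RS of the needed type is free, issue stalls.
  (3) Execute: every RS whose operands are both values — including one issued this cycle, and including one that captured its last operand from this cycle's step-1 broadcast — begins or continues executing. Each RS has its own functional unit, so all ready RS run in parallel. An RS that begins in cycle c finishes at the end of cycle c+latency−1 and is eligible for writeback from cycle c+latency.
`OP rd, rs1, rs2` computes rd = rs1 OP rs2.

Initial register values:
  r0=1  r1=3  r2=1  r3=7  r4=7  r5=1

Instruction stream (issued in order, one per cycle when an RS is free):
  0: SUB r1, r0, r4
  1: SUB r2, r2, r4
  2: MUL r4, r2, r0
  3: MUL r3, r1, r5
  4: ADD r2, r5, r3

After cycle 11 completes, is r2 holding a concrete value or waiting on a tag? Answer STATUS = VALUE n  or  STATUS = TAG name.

STATUS = TAG Add1

c1: issue SUB r1<-Add1 | r0:1,r1:Add1,r2:1,r3:7,r4:7,r5:1
c2: issue SUB r2<-Add2 | r0:1,r1:Add1,r2:Add2,r3:7,r4:7,r5:1
c3: issue MUL r4<-Mul1 | r0:1,r1:Add1,r2:Add2,r3:7,r4:Mul1,r5:1
c4: CDB Add1=-6; issue MUL r3<-Mul2 | r0:1,r1:-6,r2:Add2,r3:Mul2,r4:Mul1,r5:1
c5: CDB Add2=-6; issue ADD r2<-Add1 | r0:1,r1:-6,r2:Add1,r3:Mul2,r4:Mul1,r5:1
c6: - | r0:1,r1:-6,r2:Add1,r3:Mul2,r4:Mul1,r5:1
c7: - | r0:1,r1:-6,r2:Add1,r3:Mul2,r4:Mul1,r5:1
c8: - | r0:1,r1:-6,r2:Add1,r3:Mul2,r4:Mul1,r5:1
c9: CDB Mul2=-6 | r0:1,r1:-6,r2:Add1,r3:-6,r4:Mul1,r5:1
c10: CDB Mul1=-6 | r0:1,r1:-6,r2:Add1,r3:-6,r4:-6,r5:1
c11: - | r0:1,r1:-6,r2:Add1,r3:-6,r4:-6,r5:1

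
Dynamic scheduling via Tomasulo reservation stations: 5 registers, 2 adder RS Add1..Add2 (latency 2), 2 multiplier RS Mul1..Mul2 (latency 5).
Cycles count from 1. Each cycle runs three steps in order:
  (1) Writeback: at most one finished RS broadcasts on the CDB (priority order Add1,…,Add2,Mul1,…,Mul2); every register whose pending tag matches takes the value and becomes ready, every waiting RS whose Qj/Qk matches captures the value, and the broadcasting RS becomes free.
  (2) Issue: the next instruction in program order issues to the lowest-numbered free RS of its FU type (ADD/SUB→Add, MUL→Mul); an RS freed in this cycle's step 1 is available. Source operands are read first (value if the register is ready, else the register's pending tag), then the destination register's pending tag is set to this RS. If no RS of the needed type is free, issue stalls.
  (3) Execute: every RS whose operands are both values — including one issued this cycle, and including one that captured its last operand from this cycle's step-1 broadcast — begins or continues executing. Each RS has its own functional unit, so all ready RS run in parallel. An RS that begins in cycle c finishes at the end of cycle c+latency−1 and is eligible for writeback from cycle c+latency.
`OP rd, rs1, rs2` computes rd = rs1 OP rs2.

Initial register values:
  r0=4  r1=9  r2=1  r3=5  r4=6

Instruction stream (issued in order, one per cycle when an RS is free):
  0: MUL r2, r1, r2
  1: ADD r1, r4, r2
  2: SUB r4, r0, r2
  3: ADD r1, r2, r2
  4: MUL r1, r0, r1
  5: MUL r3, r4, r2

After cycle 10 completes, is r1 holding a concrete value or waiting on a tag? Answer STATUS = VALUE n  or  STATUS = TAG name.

c1: issue MUL r2<-Mul1 | r0:4,r1:9,r2:Mul1,r3:5,r4:6
c2: issue ADD r1<-Add1 | r0:4,r1:Add1,r2:Mul1,r3:5,r4:6
c3: issue SUB r4<-Add2 | r0:4,r1:Add1,r2:Mul1,r3:5,r4:Add2
c4: stall | r0:4,r1:Add1,r2:Mul1,r3:5,r4:Add2
c5: stall | r0:4,r1:Add1,r2:Mul1,r3:5,r4:Add2
c6: CDB Mul1=9; stall | r0:4,r1:Add1,r2:9,r3:5,r4:Add2
c7: stall | r0:4,r1:Add1,r2:9,r3:5,r4:Add2
c8: CDB Add1=15; issue ADD r1<-Add1 | r0:4,r1:Add1,r2:9,r3:5,r4:Add2
c9: CDB Add2=-5; issue MUL r1<-Mul1 | r0:4,r1:Mul1,r2:9,r3:5,r4:-5
c10: CDB Add1=18; issue MUL r3<-Mul2 | r0:4,r1:Mul1,r2:9,r3:Mul2,r4:-5

STATUS = TAG Mul1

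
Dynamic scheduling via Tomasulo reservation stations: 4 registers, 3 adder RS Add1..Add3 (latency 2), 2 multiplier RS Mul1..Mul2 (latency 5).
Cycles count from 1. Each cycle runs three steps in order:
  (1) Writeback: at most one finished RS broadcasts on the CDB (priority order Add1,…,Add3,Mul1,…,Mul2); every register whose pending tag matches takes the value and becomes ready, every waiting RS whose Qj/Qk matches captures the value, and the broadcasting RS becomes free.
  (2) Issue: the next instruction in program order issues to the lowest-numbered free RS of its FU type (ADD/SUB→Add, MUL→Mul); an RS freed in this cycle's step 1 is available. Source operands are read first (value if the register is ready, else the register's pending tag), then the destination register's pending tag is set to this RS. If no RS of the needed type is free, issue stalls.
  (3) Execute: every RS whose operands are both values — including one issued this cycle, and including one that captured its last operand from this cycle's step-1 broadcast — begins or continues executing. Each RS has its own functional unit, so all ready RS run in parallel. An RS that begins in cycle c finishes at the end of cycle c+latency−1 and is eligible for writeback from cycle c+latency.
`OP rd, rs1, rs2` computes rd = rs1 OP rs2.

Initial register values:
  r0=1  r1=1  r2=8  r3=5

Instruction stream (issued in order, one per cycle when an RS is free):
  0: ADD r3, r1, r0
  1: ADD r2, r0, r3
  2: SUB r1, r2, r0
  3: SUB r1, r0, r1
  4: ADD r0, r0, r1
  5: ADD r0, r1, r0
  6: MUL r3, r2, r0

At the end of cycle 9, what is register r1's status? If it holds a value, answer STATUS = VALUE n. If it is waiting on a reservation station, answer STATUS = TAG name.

STATUS = VALUE -1

cycle 1: issue ADD r3<-Add1 // r0:1,r1:1,r2:8,r3:Add1
cycle 2: issue ADD r2<-Add2 // r0:1,r1:1,r2:Add2,r3:Add1
cycle 3: CDB Add1=2; issue SUB r1<-Add1 // r0:1,r1:Add1,r2:Add2,r3:2
cycle 4: issue SUB r1<-Add3 // r0:1,r1:Add3,r2:Add2,r3:2
cycle 5: CDB Add2=3; issue ADD r0<-Add2 // r0:Add2,r1:Add3,r2:3,r3:2
cycle 6: stall // r0:Add2,r1:Add3,r2:3,r3:2
cycle 7: CDB Add1=2; issue ADD r0<-Add1 // r0:Add1,r1:Add3,r2:3,r3:2
cycle 8: issue MUL r3<-Mul1 // r0:Add1,r1:Add3,r2:3,r3:Mul1
cycle 9: CDB Add3=-1 // r0:Add1,r1:-1,r2:3,r3:Mul1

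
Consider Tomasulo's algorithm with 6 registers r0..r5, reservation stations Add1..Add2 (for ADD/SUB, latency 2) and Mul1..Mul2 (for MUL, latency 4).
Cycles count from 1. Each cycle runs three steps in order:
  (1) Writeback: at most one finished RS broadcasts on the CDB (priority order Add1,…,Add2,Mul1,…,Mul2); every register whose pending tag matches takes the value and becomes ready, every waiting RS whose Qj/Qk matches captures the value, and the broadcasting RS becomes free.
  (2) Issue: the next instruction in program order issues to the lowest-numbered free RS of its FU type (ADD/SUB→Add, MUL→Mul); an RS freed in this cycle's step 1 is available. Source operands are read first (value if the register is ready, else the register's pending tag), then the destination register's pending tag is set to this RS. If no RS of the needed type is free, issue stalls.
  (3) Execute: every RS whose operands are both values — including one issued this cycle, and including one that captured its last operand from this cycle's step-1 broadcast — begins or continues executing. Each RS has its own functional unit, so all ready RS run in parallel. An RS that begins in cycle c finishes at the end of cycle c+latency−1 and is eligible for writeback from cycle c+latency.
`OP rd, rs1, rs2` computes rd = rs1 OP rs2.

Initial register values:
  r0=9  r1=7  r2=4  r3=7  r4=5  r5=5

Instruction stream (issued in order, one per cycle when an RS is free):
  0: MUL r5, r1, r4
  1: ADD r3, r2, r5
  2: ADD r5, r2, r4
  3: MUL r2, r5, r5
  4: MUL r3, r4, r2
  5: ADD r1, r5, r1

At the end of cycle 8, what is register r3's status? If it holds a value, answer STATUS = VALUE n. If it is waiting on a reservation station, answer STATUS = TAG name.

  c1: issue MUL r5<-Mul1  regs: r0:9,r1:7,r2:4,r3:7,r4:5,r5:Mul1
  c2: issue ADD r3<-Add1  regs: r0:9,r1:7,r2:4,r3:Add1,r4:5,r5:Mul1
  c3: issue ADD r5<-Add2  regs: r0:9,r1:7,r2:4,r3:Add1,r4:5,r5:Add2
  c4: issue MUL r2<-Mul2  regs: r0:9,r1:7,r2:Mul2,r3:Add1,r4:5,r5:Add2
  c5: CDB Add2=9; stall  regs: r0:9,r1:7,r2:Mul2,r3:Add1,r4:5,r5:9
  c6: CDB Mul1=35; issue MUL r3<-Mul1  regs: r0:9,r1:7,r2:Mul2,r3:Mul1,r4:5,r5:9
  c7: issue ADD r1<-Add2  regs: r0:9,r1:Add2,r2:Mul2,r3:Mul1,r4:5,r5:9
  c8: CDB Add1=39  regs: r0:9,r1:Add2,r2:Mul2,r3:Mul1,r4:5,r5:9

STATUS = TAG Mul1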